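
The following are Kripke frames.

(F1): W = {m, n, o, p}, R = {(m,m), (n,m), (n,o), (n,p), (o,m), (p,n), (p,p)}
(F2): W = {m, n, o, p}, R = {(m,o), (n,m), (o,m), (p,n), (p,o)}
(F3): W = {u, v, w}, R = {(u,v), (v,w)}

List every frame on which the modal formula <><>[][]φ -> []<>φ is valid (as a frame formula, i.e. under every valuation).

(F2)

The schema corresponds to a generalized confluence (Geach) condition: forall x forall y forall z ((x R^2 y & xRz) -> exists w (y R^2 w & zRw)).
(F1): fails — nR²m, nRp but no w with mR²w and pRw.
(F2): satisfies the condition.
(F3): fails — uR²w, uRv but no t with wR²t and vRt.
Valid on: (F2).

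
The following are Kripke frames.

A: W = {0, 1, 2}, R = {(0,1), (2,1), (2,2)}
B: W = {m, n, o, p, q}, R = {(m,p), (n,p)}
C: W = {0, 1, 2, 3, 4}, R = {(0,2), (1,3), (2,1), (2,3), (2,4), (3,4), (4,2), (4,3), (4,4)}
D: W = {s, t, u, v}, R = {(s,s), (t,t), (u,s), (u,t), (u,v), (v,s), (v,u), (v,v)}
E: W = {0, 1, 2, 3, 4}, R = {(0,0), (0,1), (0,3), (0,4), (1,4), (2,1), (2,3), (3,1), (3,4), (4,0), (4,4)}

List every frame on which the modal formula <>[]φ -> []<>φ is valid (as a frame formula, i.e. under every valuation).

This is the axiom for convergence; its first-order frame correspondent is forall x forall y forall z (Rxy & Rxz -> exists w (Ryw & Rzw)).
A: fails — R01 and R01 but 1 and 1 have no common successor.
B: fails — Rmp and Rmp but p and p have no common successor.
C: fails — R23 and R21 but 3 and 1 have no common successor.
D: fails — Ruv and Rut but v and t have no common successor.
E: ✓.

E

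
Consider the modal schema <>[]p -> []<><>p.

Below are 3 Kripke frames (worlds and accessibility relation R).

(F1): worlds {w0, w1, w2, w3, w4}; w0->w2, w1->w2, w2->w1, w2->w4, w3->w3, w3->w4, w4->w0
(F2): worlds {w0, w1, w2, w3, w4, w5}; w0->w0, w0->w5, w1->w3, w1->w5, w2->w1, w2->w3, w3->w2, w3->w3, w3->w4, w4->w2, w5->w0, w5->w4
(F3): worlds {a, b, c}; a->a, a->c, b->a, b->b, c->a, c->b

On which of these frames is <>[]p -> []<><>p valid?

(F3)

Frame correspondent (Sahlqvist): forall x forall y forall z ((xRy & xRz) -> exists w (yRw & z R^2 w)) — i.e. a generalized confluence (Geach) condition.
(F1): fails — w0Rw2, w0Rw2 but no w with w2Rw and w2R²w.
(F2): fails — w3Rw4, w3Rw4 but no w with w4Rw and w4R²w.
(F3): satisfies the condition.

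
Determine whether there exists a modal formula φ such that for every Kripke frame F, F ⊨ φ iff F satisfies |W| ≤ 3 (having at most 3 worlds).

If a class were modally definable it would be closed under disjoint unions (Goldblatt–Thomason).
Any modal formula valid on each of 4 disjoint one-world frames is valid on their disjoint union (validity is preserved under disjoint unions). Each one-world frame has |W|=1≤3, but the union has |W|=4.
So no modal formula (or set of formulas) defines exactly the |W|≤3 frames.

Not definable by any modal formula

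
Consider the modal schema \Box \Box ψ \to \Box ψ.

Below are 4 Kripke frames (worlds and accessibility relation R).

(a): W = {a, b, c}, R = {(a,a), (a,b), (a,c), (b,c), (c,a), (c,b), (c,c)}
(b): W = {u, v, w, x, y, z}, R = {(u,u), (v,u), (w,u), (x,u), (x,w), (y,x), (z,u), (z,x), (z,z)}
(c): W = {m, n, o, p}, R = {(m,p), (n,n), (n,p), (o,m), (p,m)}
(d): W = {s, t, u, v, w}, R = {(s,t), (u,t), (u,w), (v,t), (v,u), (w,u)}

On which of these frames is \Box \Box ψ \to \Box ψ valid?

This is the axiom for density; its first-order frame correspondent is \forall x \forall y (Rxy \to \exists z (Rxz \wedge Rzy)).
(a): holds.
(b): fails — Rxw but no t with Rxt and Rtw.
(c): fails — Rom but no z with Roz and Rzm.
(d): fails — Ruw but no z with Ruz and Rzw.
Valid on: (a).

(a)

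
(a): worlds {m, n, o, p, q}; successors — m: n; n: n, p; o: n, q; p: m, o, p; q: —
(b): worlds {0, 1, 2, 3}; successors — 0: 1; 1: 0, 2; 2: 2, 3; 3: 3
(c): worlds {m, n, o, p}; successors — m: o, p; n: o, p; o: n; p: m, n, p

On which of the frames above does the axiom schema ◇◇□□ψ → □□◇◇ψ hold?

The schema corresponds to a generalized confluence (Geach) condition: ∀x ∀y ∀z ((xR²y ∧ xR²z) → ∃w (yR²w ∧ zR²w)).
(a): fails — pR²m, pR²q but no w with mR²w and qR²w.
(b): ✓.
(c): ✓.

(b), (c)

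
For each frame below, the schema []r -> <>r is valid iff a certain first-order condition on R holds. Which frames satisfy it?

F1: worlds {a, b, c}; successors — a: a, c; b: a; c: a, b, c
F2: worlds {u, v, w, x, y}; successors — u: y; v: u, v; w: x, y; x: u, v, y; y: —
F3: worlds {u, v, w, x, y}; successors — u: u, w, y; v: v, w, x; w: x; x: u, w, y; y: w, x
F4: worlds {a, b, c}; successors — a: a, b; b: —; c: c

F1, F3

Frame correspondent (Sahlqvist): forall x exists y Rxy — i.e. seriality.
F1: ✓.
F2: fails — world y has no successor.
F3: ✓.
F4: fails — world b has no successor.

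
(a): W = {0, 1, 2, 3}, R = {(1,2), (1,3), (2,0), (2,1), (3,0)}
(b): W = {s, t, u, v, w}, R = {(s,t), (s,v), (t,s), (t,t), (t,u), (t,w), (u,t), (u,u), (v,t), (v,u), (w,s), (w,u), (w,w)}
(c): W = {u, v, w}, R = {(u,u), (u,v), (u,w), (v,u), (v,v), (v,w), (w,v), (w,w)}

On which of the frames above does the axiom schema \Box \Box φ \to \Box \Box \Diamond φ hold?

Frame correspondent (Sahlqvist): \forall x \forall z (x R^2 z \to \exists w (x R^2 w \wedge zRw)) — i.e. a generalized confluence (Geach) condition.
(a): fails — 1R²0 but no w with 1R²w and 0Rw.
(b): satisfies the condition.
(c): satisfies the condition.
Valid on: (b), (c).

(b), (c)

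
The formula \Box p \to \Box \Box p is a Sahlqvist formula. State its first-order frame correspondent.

transitivity: \forall x \forall y \forall z (Rxy \wedge Ryz \to Rxz)

Suppose □p→□□p is valid. Take Rxy, Ryz and set V(p)={w : Rxw}. Then □p at x, so □□p at x, so □p at y, so p at z, i.e. Rxz.
Conversely, on a frame with transitivity the schema holds at every world under every valuation.
Frame condition: \forall x \forall y \forall z (Rxy \wedge Ryz \to Rxz).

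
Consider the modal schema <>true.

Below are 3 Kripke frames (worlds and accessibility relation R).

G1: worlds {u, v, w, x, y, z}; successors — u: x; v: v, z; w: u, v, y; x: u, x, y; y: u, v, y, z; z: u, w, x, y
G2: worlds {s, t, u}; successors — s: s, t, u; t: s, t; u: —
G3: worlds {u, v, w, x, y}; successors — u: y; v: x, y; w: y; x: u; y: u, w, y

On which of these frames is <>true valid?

G1, G3

This is the axiom for seriality; its first-order frame correspondent is forall x exists y Rxy.
G1: satisfies the condition.
G2: fails — world u has no successor.
G3: satisfies the condition.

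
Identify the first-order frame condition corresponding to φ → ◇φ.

reflexivity: ∀x Rxx

This is a form of the T axiom.
Its frame correspondent is reflexivity — ∀x Rxx.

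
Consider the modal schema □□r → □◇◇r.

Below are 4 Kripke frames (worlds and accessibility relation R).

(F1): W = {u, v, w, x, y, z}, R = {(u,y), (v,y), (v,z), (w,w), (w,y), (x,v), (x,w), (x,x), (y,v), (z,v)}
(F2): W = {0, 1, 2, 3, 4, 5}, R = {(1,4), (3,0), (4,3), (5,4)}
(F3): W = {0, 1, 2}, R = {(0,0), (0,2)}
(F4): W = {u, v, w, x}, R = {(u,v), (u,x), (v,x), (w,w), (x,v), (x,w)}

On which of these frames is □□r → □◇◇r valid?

The schema corresponds to a generalized confluence (Geach) condition: ∀x ∀z (xRz → ∃w (xR²w ∧ zR²w)).
(F1): fails — uRy but no t with uR²t and yR²t.
(F2): fails — 1R4 but no w with 1R²w and 4R²w.
(F3): fails — 0R2 but no w with 0R²w and 2R²w.
(F4): condition met.

(F4)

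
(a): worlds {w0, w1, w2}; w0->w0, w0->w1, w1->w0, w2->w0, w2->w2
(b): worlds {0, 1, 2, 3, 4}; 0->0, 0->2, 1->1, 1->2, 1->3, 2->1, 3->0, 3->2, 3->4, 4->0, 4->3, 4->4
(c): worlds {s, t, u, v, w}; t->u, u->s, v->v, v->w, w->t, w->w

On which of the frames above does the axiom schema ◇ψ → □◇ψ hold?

none

The schema corresponds to the Euclidean property: ∀x ∀y ∀z (Rxy ∧ Rxz → Ryz).
(a): fails — Rw0w1 and Rw0w1 but not Rw1w1.
(b): fails — R02 and R00 but not R20.
(c): fails — Rtu and Rtu but not Ruu.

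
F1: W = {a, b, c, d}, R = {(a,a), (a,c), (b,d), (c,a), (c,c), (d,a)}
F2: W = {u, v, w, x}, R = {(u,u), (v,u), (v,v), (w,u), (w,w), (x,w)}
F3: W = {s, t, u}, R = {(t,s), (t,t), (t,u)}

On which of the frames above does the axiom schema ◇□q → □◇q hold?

Frame correspondent (Sahlqvist): ∀x ∀y ∀z (Rxy ∧ Rxz → ∃w (Ryw ∧ Rzw)) — i.e. convergence.
F1: satisfies the condition.
F2: satisfies the condition.
F3: fails — Rtt and Rtu but t and u have no common successor.

F1, F2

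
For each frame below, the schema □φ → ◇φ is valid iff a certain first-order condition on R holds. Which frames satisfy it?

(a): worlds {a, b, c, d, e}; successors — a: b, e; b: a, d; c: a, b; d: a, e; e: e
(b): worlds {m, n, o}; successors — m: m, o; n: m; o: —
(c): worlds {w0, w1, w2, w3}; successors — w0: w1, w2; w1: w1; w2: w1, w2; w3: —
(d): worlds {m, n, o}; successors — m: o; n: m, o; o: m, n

(a), (d)

Frame correspondent (Sahlqvist): ∀x ∃y Rxy — i.e. seriality.
(a): condition met.
(b): fails — world o has no successor.
(c): fails — world w3 has no successor.
(d): condition met.
Valid on: (a), (d).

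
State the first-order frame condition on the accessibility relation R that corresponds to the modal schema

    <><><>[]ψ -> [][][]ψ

This is a Sahlqvist (Geach-type) schema ◇^3□^1ψ → □^3◇^0ψ.
First-order correspondent: forall x forall y forall z ((x R^3 y & x R^3 z) -> exists w (yRw & z = w)).

forall x forall y forall z ((x R^3 y & x R^3 z) -> exists w (yRw & z = w))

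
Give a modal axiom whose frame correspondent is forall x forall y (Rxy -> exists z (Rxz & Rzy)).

The condition is density. The C4 schema □□r → □r defines it.

□□r → □r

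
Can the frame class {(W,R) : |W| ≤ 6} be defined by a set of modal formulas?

Modal frame validity is preserved under disjoint unions.
Any modal formula valid on each of 7 disjoint one-world frames is valid on their disjoint union (validity is preserved under disjoint unions). Each one-world frame has |W|=1≤6, but the union has |W|=7.
Hence having at most 6 worlds is not modally definable.

Not modally definable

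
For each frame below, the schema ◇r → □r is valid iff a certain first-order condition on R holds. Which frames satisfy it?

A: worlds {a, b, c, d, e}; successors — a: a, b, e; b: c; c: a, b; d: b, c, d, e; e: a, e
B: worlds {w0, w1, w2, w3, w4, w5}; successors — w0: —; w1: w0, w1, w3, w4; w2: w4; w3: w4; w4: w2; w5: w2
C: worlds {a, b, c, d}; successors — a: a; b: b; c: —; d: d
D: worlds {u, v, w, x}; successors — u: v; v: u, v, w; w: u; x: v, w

C

This is the axiom for partial functionality; its first-order frame correspondent is ∀x ∀y ∀z (Rxy ∧ Rxz → y = z).
A: fails — a sees both a and b.
B: fails — w1 sees both w0 and w1.
C: condition met.
D: fails — v sees both u and v.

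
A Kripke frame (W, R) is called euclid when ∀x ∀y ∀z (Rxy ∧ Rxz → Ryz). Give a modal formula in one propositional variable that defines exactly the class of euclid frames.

This is the Euclidean property; the standard corresponding axiom is 5: ◇ψ → □◇ψ.
Suppose ◇ψ→□◇ψ is valid. Take Rxy, Rxz and set V(ψ)={y}. Then ◇ψ at x, so □◇ψ at x, so ◇ψ at z, so some w with Rzw has ψ; w=y, i.e. Rzy. By symmetry of the argument, Ryz.

◇ψ → □◇ψ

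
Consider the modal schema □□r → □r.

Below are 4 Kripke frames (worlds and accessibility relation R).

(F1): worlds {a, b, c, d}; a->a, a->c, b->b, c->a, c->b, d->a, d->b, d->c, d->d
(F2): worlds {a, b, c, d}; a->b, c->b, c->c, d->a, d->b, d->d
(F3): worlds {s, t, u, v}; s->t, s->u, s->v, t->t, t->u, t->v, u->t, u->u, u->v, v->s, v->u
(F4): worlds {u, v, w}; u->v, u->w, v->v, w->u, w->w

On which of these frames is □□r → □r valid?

(F1), (F4)

Frame correspondent (Sahlqvist): ∀x ∀y (Rxy → ∃z (Rxz ∧ Rzy)) — i.e. density.
(F1): condition met.
(F2): fails — Rab but no z with Raz and Rzb.
(F3): fails — Rvs but no z with Rvz and Rzs.
(F4): condition met.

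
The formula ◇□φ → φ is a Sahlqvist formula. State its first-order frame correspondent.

This schema is equivalent to the B axiom φ → □◇φ.
It corresponds to symmetry: ∀x ∀y (Rxy → Ryx).

symmetry: ∀x ∀y (Rxy → Ryx)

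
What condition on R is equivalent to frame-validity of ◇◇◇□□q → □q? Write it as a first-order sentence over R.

This is a Sahlqvist (Geach-type) schema ◇^3□^2q → □^1◇^0q.
Minimal-valuation argument: fix x; take any y with xR^3y and any z with xR^1z. Set V(q) to the set of worlds R-reachable from y in exactly 2 steps. Then □^2q holds at y, so the antecedent holds at x; validity forces ◇^0q at z, giving a w with zR^0w and yR^2w.
First-order correspondent: ∀x ∀y ∀z ((xR³y ∧ xRz) → ∃w (yR²w ∧ z = w)).

∀x ∀y ∀z ((xR³y ∧ xRz) → ∃w (yR²w ∧ z = w))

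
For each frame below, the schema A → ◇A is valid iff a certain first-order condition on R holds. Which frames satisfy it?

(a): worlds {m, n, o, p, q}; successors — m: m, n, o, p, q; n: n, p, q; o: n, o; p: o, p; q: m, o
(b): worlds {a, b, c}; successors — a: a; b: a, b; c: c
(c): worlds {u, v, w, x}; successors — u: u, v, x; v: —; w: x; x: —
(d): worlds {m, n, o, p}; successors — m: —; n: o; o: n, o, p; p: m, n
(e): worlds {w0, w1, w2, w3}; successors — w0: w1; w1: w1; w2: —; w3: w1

Frame correspondent (Sahlqvist): ∀x Rxx — i.e. reflexivity.
(a): fails — world q does not see itself.
(b): satisfies the condition.
(c): fails — world v does not see itself.
(d): fails — world m does not see itself.
(e): fails — world w0 does not see itself.
Valid on: (b).

(b)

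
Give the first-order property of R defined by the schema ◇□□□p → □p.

This is a Sahlqvist (Geach-type) schema ◇^1□^3p → □^1◇^0p.
Minimal-valuation argument: fix x; take any y with xR^1y and any z with xR^1z. Set V(p) to the set of worlds R-reachable from y in exactly 3 steps. Then □^3p holds at y, so the antecedent holds at x; validity forces ◇^0p at z, giving a w with zR^0w and yR^3w.
First-order correspondent: ∀x ∀y ∀z ((xRy ∧ xRz) → ∃w (yR³w ∧ z = w)).

∀x ∀y ∀z ((xRy ∧ xRz) → ∃w (yR³w ∧ z = w))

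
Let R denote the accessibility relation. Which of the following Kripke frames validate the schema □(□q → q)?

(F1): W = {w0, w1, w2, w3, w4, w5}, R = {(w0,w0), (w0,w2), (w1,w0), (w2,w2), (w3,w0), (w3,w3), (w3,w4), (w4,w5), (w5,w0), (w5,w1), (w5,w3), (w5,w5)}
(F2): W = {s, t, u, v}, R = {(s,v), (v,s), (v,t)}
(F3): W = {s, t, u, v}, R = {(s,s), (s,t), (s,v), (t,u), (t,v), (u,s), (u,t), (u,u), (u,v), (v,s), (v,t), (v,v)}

none

Frame correspondent (Sahlqvist): ∀x ∀y (Rxy → Ryy) — i.e. shift-reflexivity.
(F1): fails — Rw5w1 but not Rw1w1.
(F2): fails — Rvt but not Rtt.
(F3): fails — Rut but not Rtt.
Valid on no frame.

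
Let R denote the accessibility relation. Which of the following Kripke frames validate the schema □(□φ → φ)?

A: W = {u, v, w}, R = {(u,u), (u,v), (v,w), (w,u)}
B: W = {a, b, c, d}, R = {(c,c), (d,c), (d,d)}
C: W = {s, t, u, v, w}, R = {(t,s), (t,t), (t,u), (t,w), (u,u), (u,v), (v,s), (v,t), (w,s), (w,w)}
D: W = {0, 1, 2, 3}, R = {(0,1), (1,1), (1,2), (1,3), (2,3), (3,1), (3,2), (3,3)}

The schema corresponds to shift-reflexivity: ∀x ∀y (Rxy → Ryy).
A: fails — Ruv but not Rvv.
B: ✓.
C: fails — Ruv but not Rvv.
D: fails — R32 but not R22.
Valid on: B.

B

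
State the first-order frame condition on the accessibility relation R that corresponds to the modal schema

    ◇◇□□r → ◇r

∀x ∀y (xR²y → ∃w (yR²w ∧ xRw))

This is a Sahlqvist (Geach-type) schema ◇^2□^2r → □^0◇^1r.
Minimal-valuation argument: fix x; take any y with xR^2y and any z with xR^0z. Set V(r) to the set of worlds R-reachable from y in exactly 2 steps. Then □^2r holds at y, so the antecedent holds at x; validity forces ◇^1r at z, giving a w with zR^1w and yR^2w.
First-order correspondent: ∀x ∀y (xR²y → ∃w (yR²w ∧ xRw)).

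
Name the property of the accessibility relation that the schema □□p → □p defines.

Density

This schema is the C4 axiom.
It corresponds to density: ∀x ∀y (Rxy → ∃z (Rxz ∧ Rzy)).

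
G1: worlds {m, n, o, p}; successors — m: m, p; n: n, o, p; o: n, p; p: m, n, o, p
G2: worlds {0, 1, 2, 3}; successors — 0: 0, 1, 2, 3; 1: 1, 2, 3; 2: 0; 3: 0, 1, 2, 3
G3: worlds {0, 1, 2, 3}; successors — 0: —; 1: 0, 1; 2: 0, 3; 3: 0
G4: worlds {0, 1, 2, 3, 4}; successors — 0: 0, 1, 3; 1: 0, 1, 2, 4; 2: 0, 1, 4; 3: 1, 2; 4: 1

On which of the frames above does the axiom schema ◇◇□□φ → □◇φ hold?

This is the axiom for a generalized confluence (Geach) condition; its first-order frame correspondent is ∀x ∀y ∀z ((xR²y ∧ xRz) → ∃w (yR²w ∧ zRw)).
G1: satisfies the condition.
G2: satisfies the condition.
G3: fails — 1R²0, 1R0 but no w with 0R²w and 0Rw.
G4: satisfies the condition.

G1, G2, G4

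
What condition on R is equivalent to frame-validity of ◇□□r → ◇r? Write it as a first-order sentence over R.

∀x ∀y (xRy → ∃w (yR²w ∧ xRw))

This is a Sahlqvist (Geach-type) schema ◇^1□^2r → □^0◇^1r.
Minimal-valuation argument: fix x; take any y with xR^1y and any z with xR^0z. Set V(r) to the set of worlds R-reachable from y in exactly 2 steps. Then □^2r holds at y, so the antecedent holds at x; validity forces ◇^1r at z, giving a w with zR^1w and yR^2w.
First-order correspondent: ∀x ∀y (xRy → ∃w (yR²w ∧ xRw)).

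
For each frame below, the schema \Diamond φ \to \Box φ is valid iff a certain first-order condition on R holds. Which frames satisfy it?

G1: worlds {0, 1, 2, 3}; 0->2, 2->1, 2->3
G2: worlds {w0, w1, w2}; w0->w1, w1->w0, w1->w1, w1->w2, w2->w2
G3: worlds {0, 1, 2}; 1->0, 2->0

This is the axiom for partial functionality; its first-order frame correspondent is \forall x \forall y \forall z (Rxy \wedge Rxz \to y = z).
G1: fails — 2 sees both 1 and 3.
G2: fails — w1 sees both w0 and w1.
G3: satisfies the condition.
Valid on: G3.

G3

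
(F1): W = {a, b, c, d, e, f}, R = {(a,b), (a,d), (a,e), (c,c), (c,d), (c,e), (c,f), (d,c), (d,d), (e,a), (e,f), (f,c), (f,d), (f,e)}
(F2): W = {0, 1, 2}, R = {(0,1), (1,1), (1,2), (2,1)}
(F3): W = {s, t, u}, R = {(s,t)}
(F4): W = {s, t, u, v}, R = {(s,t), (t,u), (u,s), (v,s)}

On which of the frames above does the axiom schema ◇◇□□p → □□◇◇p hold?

(F2), (F3), (F4)

This is the axiom for a generalized confluence (Geach) condition; its first-order frame correspondent is ∀x ∀y ∀z ((xR²y ∧ xR²z) → ∃w (yR²w ∧ zR²w)).
(F1): fails — eR²b, eR²b but no w with bR²w and bR²w.
(F2): satisfies the condition.
(F3): satisfies the condition.
(F4): satisfies the condition.
Valid on: (F2), (F3), (F4).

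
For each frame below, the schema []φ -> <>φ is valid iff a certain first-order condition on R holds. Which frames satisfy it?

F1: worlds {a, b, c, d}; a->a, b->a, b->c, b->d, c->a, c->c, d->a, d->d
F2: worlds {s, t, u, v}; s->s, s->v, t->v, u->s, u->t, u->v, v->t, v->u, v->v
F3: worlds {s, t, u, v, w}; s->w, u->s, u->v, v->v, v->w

Frame correspondent (Sahlqvist): forall x exists y Rxy — i.e. seriality.
F1: ✓.
F2: ✓.
F3: fails — world t has no successor.
Valid on: F1, F2.

F1, F2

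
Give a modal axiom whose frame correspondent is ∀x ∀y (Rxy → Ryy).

The condition is shift-reflexivity. The T□ schema □(□r → r) defines it.
Suppose □(□r→r) is valid. Take Rxy and set V(r)={w : Ryw}. Then at y, □r holds; since □(□r→r) at x, □r→r at y, so r at y, i.e. Ryy.

□(□r → r)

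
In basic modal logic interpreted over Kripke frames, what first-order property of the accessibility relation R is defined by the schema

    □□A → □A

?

density

Suppose □□A→□A is valid. Take Rxy and set V(A)={w : xR²w}. Then □□A at x, so □A at x, so A at y, i.e. ∃z(Rxz∧Rzy).
Conversely, on a frame with density the schema holds at every world under every valuation.
Frame condition: ∀x ∀y (Rxy → ∃z (Rxz ∧ Rzy)).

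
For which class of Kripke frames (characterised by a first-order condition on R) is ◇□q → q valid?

Replacing q by ¬q and contraposing gives the equivalent schema q → □◇q.
Suppose q→□◇q is valid. Take Rxy and set V(q)={x}. Then q at x, so □◇q at x, so ◇q at y, so some z with Ryz has q; z=x, i.e. Ryx.

symmetry: ∀x ∀y (Rxy → Ryx)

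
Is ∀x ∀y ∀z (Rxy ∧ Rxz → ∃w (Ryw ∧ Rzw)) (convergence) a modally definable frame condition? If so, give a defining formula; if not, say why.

Yes — defined by ◇□p → □◇p

The condition is convergence. A defining modal formula is ◇□p → □◇p.
Suppose ◇□p→□◇p is valid. Take Rxy, Rxz and set V(p)={w : Ryw}. Then □p at y so ◇□p at x, so □◇p at x, so ◇p at z, giving w with Rzw and Ryw.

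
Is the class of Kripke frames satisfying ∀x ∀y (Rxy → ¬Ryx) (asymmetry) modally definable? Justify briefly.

Any modally definable frame class is closed under surjective bounded morphisms.
The 3-cycle (worlds a,b,c with a→b→c→a) is asymmetric. Mapping every world to a single reflexive point • is a surjective bounded morphism, and the reflexive point is not asymmetric (R•• but asymmetry requires ¬R••).
Hence asymmetry is not modally definable.

No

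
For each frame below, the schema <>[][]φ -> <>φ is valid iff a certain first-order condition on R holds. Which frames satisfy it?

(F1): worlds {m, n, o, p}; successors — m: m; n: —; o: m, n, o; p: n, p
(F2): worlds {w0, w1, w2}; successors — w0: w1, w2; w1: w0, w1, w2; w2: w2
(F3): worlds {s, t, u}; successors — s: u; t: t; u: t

This is the axiom for a generalized confluence (Geach) condition; its first-order frame correspondent is forall x forall y (xRy -> exists w (y R^2 w & xRw)).
(F1): fails — oRn but no w with nR²w and oRw.
(F2): holds.
(F3): fails — sRu but no w with uR²w and sRw.

(F2)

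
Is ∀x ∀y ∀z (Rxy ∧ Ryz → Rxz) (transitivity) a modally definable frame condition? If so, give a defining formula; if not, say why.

Yes: it is transitivity, defined by the 4 schema □p → □□p.
Suppose □p→□□p is valid. Take Rxy, Ryz and set V(p)={w : Rxw}. Then □p at x, so □□p at x, so □p at y, so p at z, i.e. Rxz.

Definable; □p → □□p defines it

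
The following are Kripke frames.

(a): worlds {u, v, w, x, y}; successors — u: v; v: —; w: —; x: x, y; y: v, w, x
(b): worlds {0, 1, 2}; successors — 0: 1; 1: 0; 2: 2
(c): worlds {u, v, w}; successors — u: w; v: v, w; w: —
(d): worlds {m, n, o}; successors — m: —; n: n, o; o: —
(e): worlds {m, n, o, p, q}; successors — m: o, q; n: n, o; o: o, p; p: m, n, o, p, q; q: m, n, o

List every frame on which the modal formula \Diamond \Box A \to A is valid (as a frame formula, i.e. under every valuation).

(b)

Frame correspondent (Sahlqvist): \forall x \forall y (Rxy \to Ryx) — i.e. symmetry.
(a): fails — Ruv but not Rvu.
(b): condition met.
(c): fails — Ruw but not Rwu.
(d): fails — Rno but not Ron.
(e): fails — Rpm but not Rmp.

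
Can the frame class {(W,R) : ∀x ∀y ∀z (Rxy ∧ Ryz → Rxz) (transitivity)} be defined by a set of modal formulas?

Yes, by □r → □□r

The condition is transitivity. A defining modal formula is □r → □□r.
Suppose □r→□□r is valid. Take Rxy, Ryz and set V(r)={w : Rxw}. Then □r at x, so □□r at x, so □r at y, so r at z, i.e. Rxz.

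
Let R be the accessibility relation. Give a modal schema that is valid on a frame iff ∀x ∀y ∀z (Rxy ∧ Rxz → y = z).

A defining formula is ◇r → □r (the CD axiom).
Suppose ◇r→□r is valid. Take Rxy, Rxz and set V(r)={y}. Then ◇r at x, so □r at x, so r at z, i.e. z=y.

◇r → □r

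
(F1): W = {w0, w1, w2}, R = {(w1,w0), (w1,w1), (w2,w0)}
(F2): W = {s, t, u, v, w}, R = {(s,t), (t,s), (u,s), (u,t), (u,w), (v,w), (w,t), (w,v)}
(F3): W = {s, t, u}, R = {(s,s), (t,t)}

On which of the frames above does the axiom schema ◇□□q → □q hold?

The schema corresponds to a generalized confluence (Geach) condition: ∀x ∀y ∀z ((xRy ∧ xRz) → ∃w (yR²w ∧ z = w)).
(F1): fails — w1Rw0, w1Rw0 but no w with w0R²w and w0=w.
(F2): fails — uRs, uRt but no w* with sR²w* and t=w*.
(F3): condition met.
Valid on: (F3).

(F3)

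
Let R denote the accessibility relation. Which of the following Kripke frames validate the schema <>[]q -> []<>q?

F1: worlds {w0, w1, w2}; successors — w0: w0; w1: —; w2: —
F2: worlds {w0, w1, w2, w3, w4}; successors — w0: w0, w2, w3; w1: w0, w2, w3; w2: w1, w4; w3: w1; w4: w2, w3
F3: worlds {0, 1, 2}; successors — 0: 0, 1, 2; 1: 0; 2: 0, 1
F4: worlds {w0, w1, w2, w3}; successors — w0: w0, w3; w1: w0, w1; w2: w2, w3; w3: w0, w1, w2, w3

F1, F3

The schema corresponds to convergence: forall x forall y forall z (Rxy & Rxz -> exists w (Ryw & Rzw)).
F1: satisfies the condition.
F2: fails — Rw0w2 and Rw0w0 but w2 and w0 have no common successor.
F3: satisfies the condition.
F4: fails — Rw3w1 and Rw3w2 but w1 and w2 have no common successor.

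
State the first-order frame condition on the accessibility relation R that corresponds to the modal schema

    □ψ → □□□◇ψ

∀x ∀z (xR³z → ∃w (xRw ∧ zRw))

This is a Sahlqvist (Geach-type) schema ◇^0□^1ψ → □^3◇^1ψ.
Minimal-valuation argument: fix x; take any y with xR^0y and any z with xR^3z. Set V(ψ) to the set of worlds R-reachable from y in exactly 1 step. Then □^1ψ holds at y, so the antecedent holds at x; validity forces ◇^1ψ at z, giving a w with zR^1w and yR^1w.
First-order correspondent: ∀x ∀z (xR³z → ∃w (xRw ∧ zRw)).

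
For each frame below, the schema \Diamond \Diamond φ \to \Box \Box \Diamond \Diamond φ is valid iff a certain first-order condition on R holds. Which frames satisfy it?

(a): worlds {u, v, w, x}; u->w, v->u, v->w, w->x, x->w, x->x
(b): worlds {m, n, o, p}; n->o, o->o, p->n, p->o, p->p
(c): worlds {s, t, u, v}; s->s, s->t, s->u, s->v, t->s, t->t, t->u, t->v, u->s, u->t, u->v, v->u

The schema corresponds to a generalized confluence (Geach) condition: \forall x \forall y \forall z ((x R^2 y \wedge x R^2 z) \to \exists w (y = w \wedge z R^2 w)).
(a): condition met.
(b): fails — pR²n, pR²n but no w with n=w and nR²w.
(c): fails — sR²u, sR²v but no w with u=w and vR²w.

(a)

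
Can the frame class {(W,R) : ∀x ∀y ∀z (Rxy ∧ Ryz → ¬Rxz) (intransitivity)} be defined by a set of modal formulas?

Not definable by any modal formula

Modal frame validity is preserved under surjective bounded morphisms.
The 5-cycle (worlds s,t,u,v,w with s→t→u→v→w→s) is intransitive. Mapping every world to a single reflexive point • is a surjective bounded morphism; the reflexive point is not intransitive (R••∧R•• but R••).
So the class is not modally definable.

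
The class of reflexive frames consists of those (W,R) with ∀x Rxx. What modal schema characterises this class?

A defining formula is □ψ → ψ (the T axiom).
Suppose □ψ→ψ is valid. At any x set V(ψ)={w : Rxw}. Then □ψ holds at x, so ψ holds at x, i.e. Rxx.

□ψ → ψ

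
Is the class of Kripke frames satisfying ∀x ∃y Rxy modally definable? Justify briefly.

This is a Sahlqvist condition; the D axiom □p → ◇p defines it.
Suppose □p→◇p is valid. At any x set V(p)=W. Then □p at x, so ◇p at x, so x has a successor.

Yes, by □p → ◇p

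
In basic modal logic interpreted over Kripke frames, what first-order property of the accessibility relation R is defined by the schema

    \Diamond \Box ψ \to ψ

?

symmetry

This is a form of the B axiom.
Its frame correspondent is symmetry — \forall x \forall y (Rxy \to Ryx).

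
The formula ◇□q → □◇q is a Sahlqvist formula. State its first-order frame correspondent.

Suppose ◇□q→□◇q is valid. Take Rxy, Rxz and set V(q)={w : Ryw}. Then □q at y so ◇□q at x, so □◇q at x, so ◇q at z, giving w with Rzw and Ryw.
Conversely, on a frame with convergence the schema holds at every world under every valuation.
So the correspondent is convergence.

Convergence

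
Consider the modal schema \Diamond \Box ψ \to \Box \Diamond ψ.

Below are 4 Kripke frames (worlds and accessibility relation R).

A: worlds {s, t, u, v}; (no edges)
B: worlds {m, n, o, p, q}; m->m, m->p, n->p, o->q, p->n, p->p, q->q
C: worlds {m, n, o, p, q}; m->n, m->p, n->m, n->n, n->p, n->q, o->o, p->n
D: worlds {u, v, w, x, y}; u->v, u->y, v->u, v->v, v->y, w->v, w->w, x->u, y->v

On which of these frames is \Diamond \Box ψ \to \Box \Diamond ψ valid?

A, B, D

Frame correspondent (Sahlqvist): \forall x \forall y \forall z (Rxy \wedge Rxz \to \exists w (Ryw \wedge Rzw)) — i.e. convergence.
A: holds.
B: holds.
C: fails — Rnn and Rnq but n and q have no common successor.
D: holds.
Valid on: A, B, D.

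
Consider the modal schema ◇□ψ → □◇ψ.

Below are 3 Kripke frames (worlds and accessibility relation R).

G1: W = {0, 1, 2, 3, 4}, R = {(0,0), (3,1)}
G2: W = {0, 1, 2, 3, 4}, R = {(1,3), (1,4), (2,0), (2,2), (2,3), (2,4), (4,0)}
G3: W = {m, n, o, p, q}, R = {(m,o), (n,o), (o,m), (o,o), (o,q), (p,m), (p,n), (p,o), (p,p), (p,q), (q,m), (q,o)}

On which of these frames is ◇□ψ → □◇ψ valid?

The schema corresponds to convergence: ∀x ∀y ∀z (Rxy ∧ Rxz → ∃w (Ryw ∧ Rzw)).
G1: fails — R31 and R31 but 1 and 1 have no common successor.
G2: fails — R14 and R13 but 4 and 3 have no common successor.
G3: satisfies the condition.
Valid on: G3.

G3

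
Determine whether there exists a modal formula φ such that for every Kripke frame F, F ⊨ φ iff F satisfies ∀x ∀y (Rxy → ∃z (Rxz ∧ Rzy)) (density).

This is a Sahlqvist condition; the C4 axiom □□q → □q defines it.

Yes — defined by □□q → □q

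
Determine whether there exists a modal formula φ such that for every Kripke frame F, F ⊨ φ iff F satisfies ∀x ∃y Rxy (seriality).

The condition is seriality. A defining modal formula is □q → ◇q.
Suppose □q→◇q is valid. At any x set V(q)=W. Then □q at x, so ◇q at x, so x has a successor.

Definable; □q → ◇q defines it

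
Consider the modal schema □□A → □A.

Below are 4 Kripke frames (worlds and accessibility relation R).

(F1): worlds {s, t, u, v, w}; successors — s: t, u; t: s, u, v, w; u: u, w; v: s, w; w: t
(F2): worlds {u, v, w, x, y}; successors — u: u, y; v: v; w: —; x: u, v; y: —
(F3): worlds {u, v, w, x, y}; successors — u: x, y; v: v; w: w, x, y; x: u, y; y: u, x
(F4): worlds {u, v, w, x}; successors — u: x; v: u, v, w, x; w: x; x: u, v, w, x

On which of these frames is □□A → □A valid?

(F2), (F3), (F4)

Frame correspondent (Sahlqvist): ∀x ∀y (Rxy → ∃z (Rxz ∧ Rzy)) — i.e. density.
(F1): fails — Rwt but no z with Rwz and Rzt.
(F2): condition met.
(F3): condition met.
(F4): condition met.
Valid on: (F2), (F3), (F4).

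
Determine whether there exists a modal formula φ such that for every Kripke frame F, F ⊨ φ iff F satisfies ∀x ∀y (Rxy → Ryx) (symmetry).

This is a Sahlqvist condition; the B axiom r → □◇r defines it.
Suppose r→□◇r is valid. Take Rxy and set V(r)={x}. Then r at x, so □◇r at x, so ◇r at y, so some z with Ryz has r; z=x, i.e. Ryx.

Definable; r → □◇r defines it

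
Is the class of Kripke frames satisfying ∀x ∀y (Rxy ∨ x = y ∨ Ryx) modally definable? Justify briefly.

No

Modal frame validity is preserved under disjoint unions.
Take 2 disjoint single-world reflexive frames: each is trivially connected, but their disjoint union has 2 worlds with no edge between distinct components, so it is not connected.
So the class is not modally definable.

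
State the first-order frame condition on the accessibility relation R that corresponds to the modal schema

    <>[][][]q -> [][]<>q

forall x forall y forall z ((xRy & x R^2 z) -> exists w (y R^3 w & zRw))

This is a Sahlqvist (Geach-type) schema ◇^1□^3q → □^2◇^1q.
First-order correspondent: forall x forall y forall z ((xRy & x R^2 z) -> exists w (y R^3 w & zRw)).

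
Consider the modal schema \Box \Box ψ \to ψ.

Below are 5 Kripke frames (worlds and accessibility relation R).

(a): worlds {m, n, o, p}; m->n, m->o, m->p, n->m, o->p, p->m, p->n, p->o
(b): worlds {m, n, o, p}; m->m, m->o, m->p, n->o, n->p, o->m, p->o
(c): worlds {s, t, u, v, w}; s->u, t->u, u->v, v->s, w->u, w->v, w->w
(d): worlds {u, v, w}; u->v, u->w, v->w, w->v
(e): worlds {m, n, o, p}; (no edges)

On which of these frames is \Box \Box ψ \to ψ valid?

(a)

This is the axiom for a generalized confluence (Geach) condition; its first-order frame correspondent is \forall x \exists w (x R^2 w \wedge x = w).
(a): satisfies the condition.
(b): fails — at n but no w with nR²w and n=w.
(c): fails — at s but no w* with sR²w* and s=w*.
(d): fails — at u but no t with uR²t and u=t.
(e): fails — at m but no w with mR²w and m=w.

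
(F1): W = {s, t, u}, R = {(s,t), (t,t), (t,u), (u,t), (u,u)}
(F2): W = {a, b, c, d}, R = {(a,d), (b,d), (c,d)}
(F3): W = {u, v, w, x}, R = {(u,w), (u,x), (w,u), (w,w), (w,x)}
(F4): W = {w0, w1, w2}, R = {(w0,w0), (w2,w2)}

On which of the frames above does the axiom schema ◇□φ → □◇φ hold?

The schema corresponds to convergence: ∀x ∀y ∀z (Rxy ∧ Rxz → ∃w (Ryw ∧ Rzw)).
(F1): satisfies the condition.
(F2): fails — Rad and Rad but d and d have no common successor.
(F3): fails — Ruw and Rux but w and x have no common successor.
(F4): satisfies the condition.
Valid on: (F1), (F4).

(F1), (F4)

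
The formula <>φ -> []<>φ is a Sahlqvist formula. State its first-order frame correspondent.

This schema is the 5 axiom.
It corresponds to the Euclidean property: forall x forall y forall z (Rxy & Rxz -> Ryz).

the Euclidean property: forall x forall y forall z (Rxy & Rxz -> Ryz)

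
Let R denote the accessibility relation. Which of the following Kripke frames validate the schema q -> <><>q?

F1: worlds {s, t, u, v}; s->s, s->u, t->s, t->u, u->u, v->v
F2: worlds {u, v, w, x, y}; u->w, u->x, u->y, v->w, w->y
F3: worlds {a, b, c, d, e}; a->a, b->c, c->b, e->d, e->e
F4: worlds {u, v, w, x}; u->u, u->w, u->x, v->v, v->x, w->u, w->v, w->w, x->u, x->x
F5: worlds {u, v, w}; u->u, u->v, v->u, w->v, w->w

F4, F5

Frame correspondent (Sahlqvist): forall x exists w (x = w & x R^2 w) — i.e. a generalized confluence (Geach) condition.
F1: fails — at t but no w with t=w and tR²w.
F2: fails — at u but no t with u=t and uR²t.
F3: fails — at d but no w with d=w and dR²w.
F4: condition met.
F5: condition met.
Valid on: F4, F5.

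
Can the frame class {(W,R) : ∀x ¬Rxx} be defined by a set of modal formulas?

No — not modally definable

Any modally definable frame class is closed under surjective bounded morphisms.
The 5-cycle (worlds 0,1,2,3,4 with 0→1→2→3→4→0) is irreflexive, and the map sending every world to a single reflexive point • is a surjective bounded morphism (forth: every edge maps to (•,•); back: every world has a successor). So any modal formula valid on the 5-cycle is also valid on the reflexive point, which is not irreflexive.
So the class is not modally definable.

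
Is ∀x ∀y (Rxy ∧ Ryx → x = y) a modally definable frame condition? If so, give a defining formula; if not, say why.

Not definable by any modal formula

If a class were modally definable it would be closed under surjective bounded morphisms (Goldblatt–Thomason).
The 8-cycle (worlds s,t,u,v,w,x,y,z with s→t→u→v→w→x→y→z→s) is antisymmetric. Sending even-indexed worlds to a and odd-indexed worlds to b is a surjective bounded morphism onto the two-world frame with a↔b, which is not antisymmetric.
So no modal formula (or set of formulas) defines exactly the antisymmetric frames.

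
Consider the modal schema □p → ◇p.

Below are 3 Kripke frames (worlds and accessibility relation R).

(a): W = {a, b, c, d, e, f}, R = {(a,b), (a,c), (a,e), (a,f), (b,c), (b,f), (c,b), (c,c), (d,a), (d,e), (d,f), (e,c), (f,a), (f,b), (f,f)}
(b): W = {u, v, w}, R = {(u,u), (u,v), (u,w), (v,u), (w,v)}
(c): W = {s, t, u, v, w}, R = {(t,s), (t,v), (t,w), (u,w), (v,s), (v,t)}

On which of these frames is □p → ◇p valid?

(a), (b)

The schema corresponds to seriality: ∀x ∃y Rxy.
(a): condition met.
(b): condition met.
(c): fails — world s has no successor.
Valid on: (a), (b).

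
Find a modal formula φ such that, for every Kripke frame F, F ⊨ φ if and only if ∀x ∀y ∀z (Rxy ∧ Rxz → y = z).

◇p → □p

This is partial functionality; the standard corresponding axiom is CD: ◇p → □p.
Suppose ◇p→□p is valid. Take Rxy, Rxz and set V(p)={y}. Then ◇p at x, so □p at x, so p at z, i.e. z=y.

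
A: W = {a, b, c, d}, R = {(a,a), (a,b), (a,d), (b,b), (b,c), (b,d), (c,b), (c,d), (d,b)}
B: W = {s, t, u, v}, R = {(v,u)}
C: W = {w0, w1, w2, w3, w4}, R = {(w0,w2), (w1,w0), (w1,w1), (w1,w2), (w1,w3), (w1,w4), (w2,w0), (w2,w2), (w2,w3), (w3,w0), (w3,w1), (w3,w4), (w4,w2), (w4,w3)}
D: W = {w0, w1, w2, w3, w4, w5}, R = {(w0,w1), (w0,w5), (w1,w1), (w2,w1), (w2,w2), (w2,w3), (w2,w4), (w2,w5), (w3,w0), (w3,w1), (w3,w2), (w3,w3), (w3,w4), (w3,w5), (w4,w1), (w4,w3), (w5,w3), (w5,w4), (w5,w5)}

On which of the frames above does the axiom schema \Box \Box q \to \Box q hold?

The schema corresponds to density: \forall x \forall y (Rxy \to \exists z (Rxz \wedge Rzy)).
A: condition met.
B: fails — Rvu but no z with Rvz and Rzu.
C: condition met.
D: condition met.

A, C, D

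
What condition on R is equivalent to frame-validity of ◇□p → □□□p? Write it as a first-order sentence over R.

This is a Sahlqvist (Geach-type) schema ◇^1□^1p → □^3◇^0p.
Minimal-valuation argument: fix x; take any y with xR^1y and any z with xR^3z. Set V(p) to the set of worlds R-reachable from y in exactly 1 step. Then □^1p holds at y, so the antecedent holds at x; validity forces ◇^0p at z, giving a w with zR^0w and yR^1w.
First-order correspondent: ∀x ∀y ∀z ((xRy ∧ xR³z) → ∃w (yRw ∧ z = w)).

∀x ∀y ∀z ((xRy ∧ xR³z) → ∃w (yRw ∧ z = w))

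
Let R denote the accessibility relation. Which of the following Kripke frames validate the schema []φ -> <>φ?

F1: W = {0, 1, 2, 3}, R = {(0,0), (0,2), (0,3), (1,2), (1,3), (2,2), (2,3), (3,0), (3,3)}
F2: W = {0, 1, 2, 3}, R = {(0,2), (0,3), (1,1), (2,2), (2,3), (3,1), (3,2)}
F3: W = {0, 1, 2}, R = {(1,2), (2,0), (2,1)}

F1, F2

Frame correspondent (Sahlqvist): forall x exists y Rxy — i.e. seriality.
F1: ✓.
F2: ✓.
F3: fails — world 0 has no successor.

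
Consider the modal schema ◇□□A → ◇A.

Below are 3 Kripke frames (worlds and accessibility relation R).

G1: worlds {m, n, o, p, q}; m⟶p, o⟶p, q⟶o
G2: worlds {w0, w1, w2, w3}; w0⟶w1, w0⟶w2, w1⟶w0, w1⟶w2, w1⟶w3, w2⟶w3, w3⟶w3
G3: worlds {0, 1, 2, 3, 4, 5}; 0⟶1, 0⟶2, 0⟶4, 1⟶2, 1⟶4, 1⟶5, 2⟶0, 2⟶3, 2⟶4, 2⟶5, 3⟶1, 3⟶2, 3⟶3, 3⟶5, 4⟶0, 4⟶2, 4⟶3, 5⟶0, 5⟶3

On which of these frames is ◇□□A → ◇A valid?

G3

This is the axiom for a generalized confluence (Geach) condition; its first-order frame correspondent is ∀x ∀y (xRy → ∃w (yR²w ∧ xRw)).
G1: fails — mRp but no w with pR²w and mRw.
G2: fails — w0Rw2 but no w with w2R²w and w0Rw.
G3: holds.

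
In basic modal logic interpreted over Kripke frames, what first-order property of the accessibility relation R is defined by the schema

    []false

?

emptiness of R

This is the Ver axiom.
It corresponds to emptiness of R: forall x forall y ~Rxy.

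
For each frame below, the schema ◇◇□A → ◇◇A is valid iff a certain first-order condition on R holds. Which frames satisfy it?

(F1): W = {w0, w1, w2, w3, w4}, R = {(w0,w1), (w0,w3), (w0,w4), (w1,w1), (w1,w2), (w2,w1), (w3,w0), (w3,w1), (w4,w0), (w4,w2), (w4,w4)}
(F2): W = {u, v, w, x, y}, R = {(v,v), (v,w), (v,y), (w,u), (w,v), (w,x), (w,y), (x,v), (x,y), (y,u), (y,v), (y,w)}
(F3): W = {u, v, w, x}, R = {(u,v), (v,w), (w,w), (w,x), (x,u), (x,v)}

The schema corresponds to a generalized confluence (Geach) condition: ∀x ∀y (xR²y → ∃w (yRw ∧ xR²w)).
(F1): ✓.
(F2): fails — vR²u but no t with uRt and vR²t.
(F3): fails — vR²x but no t with xRt and vR²t.
Valid on: (F1).

(F1)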